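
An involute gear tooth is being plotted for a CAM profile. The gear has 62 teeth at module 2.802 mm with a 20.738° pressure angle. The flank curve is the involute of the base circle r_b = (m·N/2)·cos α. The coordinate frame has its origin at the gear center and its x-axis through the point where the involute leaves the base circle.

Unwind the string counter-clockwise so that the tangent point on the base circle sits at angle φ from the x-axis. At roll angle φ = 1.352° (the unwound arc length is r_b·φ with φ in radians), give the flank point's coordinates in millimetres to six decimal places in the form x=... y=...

pitch radius r_p = m·N/2 = 2.802·62/2 = 86.862000
base radius r_b = r_p·cos α = 86.862000·cos 20.738° = 81.234158
roll angle φ = 1.352° = 0.02359685 rad
x = r_b·(cos φ + φ·sin φ) = 81.234158·(0.99972161 + 0.02359685·0.02359466) = 81.256771
y = r_b·(sin φ − φ·cos φ) = 81.234158·(0.02359466 − 0.02359685·0.99972161) = 0.000356

x=81.256771 y=0.000356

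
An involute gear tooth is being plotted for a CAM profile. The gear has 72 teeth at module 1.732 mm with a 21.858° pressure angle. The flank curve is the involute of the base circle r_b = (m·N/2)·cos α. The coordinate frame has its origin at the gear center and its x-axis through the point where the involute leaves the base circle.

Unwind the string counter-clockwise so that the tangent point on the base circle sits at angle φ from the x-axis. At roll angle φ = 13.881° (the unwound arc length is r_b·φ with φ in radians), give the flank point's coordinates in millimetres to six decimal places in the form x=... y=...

pitch radius r_p = m·N/2 = 1.732·72/2 = 62.352000
base radius r_b = r_p·cos α = 62.352000·cos 21.858° = 57.869478
roll angle φ = 13.881° = 0.24226915 rad
x = r_b·(cos φ + φ·sin φ) = 57.869478·(0.97079609 + 0.24226915·0.23990613) = 59.542945
y = r_b·(sin φ − φ·cos φ) = 57.869478·(0.23990613 − 0.24226915·0.97079609) = 0.272691

x=59.542945 y=0.272691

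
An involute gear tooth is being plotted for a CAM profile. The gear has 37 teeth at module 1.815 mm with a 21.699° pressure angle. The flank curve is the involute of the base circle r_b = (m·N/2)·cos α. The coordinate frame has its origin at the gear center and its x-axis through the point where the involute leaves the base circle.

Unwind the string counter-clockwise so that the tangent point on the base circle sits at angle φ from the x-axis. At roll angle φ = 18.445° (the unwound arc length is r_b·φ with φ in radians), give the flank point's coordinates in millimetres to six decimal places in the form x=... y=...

x=32.773152 y=0.343375

pitch radius r_p = m·N/2 = 1.815·37/2 = 33.577500
base radius r_b = r_p·cos α = 33.577500·cos 21.699° = 31.198166
roll angle φ = 18.445° = 0.32192598 rad
x = r_b·(cos φ + φ·sin φ) = 31.198166·(0.94862781 + 0.32192598·0.31639418) = 32.773152
y = r_b·(sin φ − φ·cos φ) = 31.198166·(0.31639418 − 0.32192598·0.94862781) = 0.343375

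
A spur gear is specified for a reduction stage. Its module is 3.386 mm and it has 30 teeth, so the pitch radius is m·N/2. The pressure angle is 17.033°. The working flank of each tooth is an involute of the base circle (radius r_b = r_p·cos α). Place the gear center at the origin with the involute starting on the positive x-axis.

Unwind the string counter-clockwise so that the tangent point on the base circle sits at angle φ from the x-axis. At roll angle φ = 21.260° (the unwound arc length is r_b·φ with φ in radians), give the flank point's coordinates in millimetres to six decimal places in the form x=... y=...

x=51.791062 y=0.815656

pitch radius r_p = m·N/2 = 3.386·30/2 = 50.790000
base radius r_b = r_p·cos α = 50.790000·cos 17.033° = 48.562158
roll angle φ = 21.260° = 0.37105700 rad
x = r_b·(cos φ + φ·sin φ) = 48.562158·(0.93194460 + 0.37105700·0.36260070) = 51.791062
y = r_b·(sin φ − φ·cos φ) = 48.562158·(0.36260070 − 0.37105700·0.93194460) = 0.815656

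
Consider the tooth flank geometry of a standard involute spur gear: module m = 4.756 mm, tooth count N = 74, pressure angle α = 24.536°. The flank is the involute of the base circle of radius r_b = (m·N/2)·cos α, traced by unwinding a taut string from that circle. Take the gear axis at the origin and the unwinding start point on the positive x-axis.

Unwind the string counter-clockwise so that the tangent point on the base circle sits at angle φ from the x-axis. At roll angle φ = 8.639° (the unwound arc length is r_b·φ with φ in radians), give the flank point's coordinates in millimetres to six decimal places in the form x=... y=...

pitch radius r_p = m·N/2 = 4.756·74/2 = 175.972000
base radius r_b = r_p·cos α = 175.972000·cos 24.536° = 160.081822
roll angle φ = 8.639° = 0.15077899 rad
x = r_b·(cos φ + φ·sin φ) = 160.081822·(0.98865437 + 0.15077899·0.15020833) = 161.891167
y = r_b·(sin φ − φ·cos φ) = 160.081822·(0.15020833 − 0.15077899·0.98865437) = 0.182497

x=161.891167 y=0.182497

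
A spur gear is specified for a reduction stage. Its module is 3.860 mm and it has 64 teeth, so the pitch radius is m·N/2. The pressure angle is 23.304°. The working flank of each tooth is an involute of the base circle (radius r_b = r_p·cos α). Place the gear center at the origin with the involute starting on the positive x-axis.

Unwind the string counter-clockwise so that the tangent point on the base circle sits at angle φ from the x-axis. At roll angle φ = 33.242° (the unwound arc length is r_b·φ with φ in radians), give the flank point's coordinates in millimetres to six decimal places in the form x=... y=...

x=130.959266 y=7.139379

pitch radius r_p = m·N/2 = 3.860·64/2 = 123.520000
base radius r_b = r_p·cos α = 123.520000·cos 23.304° = 113.443086
roll angle φ = 33.242° = 0.58018235 rad
x = r_b·(cos φ + φ·sin φ) = 113.443086·(0.83636270 + 0.58018235·0.54817646) = 130.959266
y = r_b·(sin φ − φ·cos φ) = 113.443086·(0.54817646 − 0.58018235·0.83636270) = 7.139379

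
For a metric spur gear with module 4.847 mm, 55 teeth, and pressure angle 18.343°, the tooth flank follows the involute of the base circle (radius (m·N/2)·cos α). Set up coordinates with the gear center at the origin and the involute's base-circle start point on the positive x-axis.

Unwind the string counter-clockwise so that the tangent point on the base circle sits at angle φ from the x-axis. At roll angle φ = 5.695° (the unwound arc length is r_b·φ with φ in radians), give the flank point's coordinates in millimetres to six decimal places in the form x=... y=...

pitch radius r_p = m·N/2 = 4.847·55/2 = 133.292500
base radius r_b = r_p·cos α = 133.292500·cos 18.343° = 126.519850
roll angle φ = 5.695° = 0.09939650 rad
x = r_b·(cos φ + φ·sin φ) = 126.519850·(0.99506423 + 0.09939650·0.09923291) = 127.143294
y = r_b·(sin φ − φ·cos φ) = 126.519850·(0.09923291 − 0.09939650·0.99506423) = 0.041373

x=127.143294 y=0.041373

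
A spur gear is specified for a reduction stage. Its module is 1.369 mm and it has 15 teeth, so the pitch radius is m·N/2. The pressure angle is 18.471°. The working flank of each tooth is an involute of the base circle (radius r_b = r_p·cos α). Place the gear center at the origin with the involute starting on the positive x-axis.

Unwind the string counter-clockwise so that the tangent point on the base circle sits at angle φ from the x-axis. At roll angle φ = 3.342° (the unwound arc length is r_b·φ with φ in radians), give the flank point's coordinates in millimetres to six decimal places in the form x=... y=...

pitch radius r_p = m·N/2 = 1.369·15/2 = 10.267500
base radius r_b = r_p·cos α = 10.267500·cos 18.471° = 9.738561
roll angle φ = 3.342° = 0.05832890 rad
x = r_b·(cos φ + φ·sin φ) = 9.738561·(0.99829935 + 0.05832890·0.05829583) = 9.755113
y = r_b·(sin φ − φ·cos φ) = 9.738561·(0.05829583 − 0.05832890·0.99829935) = 0.000644

x=9.755113 y=0.000644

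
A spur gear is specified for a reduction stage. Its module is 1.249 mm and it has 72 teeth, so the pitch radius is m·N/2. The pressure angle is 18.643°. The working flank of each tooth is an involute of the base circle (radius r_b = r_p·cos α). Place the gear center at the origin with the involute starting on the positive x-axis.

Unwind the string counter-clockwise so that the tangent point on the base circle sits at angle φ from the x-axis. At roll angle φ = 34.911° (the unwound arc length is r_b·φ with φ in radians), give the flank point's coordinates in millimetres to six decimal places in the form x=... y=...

x=49.794362 y=3.094888

pitch radius r_p = m·N/2 = 1.249·72/2 = 44.964000
base radius r_b = r_p·cos α = 44.964000·cos 18.643° = 42.604683
roll angle φ = 34.911° = 0.60931190 rad
x = r_b·(cos φ + φ·sin φ) = 42.604683·(0.82004202 + 0.60931190·0.57230332) = 49.794362
y = r_b·(sin φ − φ·cos φ) = 42.604683·(0.57230332 − 0.60931190·0.82004202) = 3.094888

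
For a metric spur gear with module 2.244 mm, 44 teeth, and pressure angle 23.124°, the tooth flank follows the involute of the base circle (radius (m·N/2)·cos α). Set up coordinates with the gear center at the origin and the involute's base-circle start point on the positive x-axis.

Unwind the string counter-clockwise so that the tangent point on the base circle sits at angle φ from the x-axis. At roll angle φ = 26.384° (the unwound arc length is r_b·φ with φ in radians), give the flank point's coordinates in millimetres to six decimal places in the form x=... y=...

x=49.963120 y=1.446662

pitch radius r_p = m·N/2 = 2.244·44/2 = 49.368000
base radius r_b = r_p·cos α = 49.368000·cos 23.124° = 45.401630
roll angle φ = 26.384° = 0.46048767 rad
x = r_b·(cos φ + φ·sin φ) = 45.401630·(0.89583589 + 0.46048767·0.44438503) = 49.963120
y = r_b·(sin φ − φ·cos φ) = 45.401630·(0.44438503 − 0.46048767·0.89583589) = 1.446662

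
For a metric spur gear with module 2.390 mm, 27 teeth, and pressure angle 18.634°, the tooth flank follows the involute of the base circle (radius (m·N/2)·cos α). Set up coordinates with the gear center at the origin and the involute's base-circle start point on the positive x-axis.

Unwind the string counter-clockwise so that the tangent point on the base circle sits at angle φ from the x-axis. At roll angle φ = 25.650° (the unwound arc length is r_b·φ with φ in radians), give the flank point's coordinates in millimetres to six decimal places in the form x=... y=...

x=33.485536 y=0.896171

pitch radius r_p = m·N/2 = 2.390·27/2 = 32.265000
base radius r_b = r_p·cos α = 32.265000·cos 18.634° = 30.573635
roll angle φ = 25.650° = 0.44767695 rad
x = r_b·(cos φ + φ·sin φ) = 30.573635·(0.90145512 + 0.44767695·0.43287258) = 33.485536
y = r_b·(sin φ − φ·cos φ) = 30.573635·(0.43287258 − 0.44767695·0.90145512) = 0.896171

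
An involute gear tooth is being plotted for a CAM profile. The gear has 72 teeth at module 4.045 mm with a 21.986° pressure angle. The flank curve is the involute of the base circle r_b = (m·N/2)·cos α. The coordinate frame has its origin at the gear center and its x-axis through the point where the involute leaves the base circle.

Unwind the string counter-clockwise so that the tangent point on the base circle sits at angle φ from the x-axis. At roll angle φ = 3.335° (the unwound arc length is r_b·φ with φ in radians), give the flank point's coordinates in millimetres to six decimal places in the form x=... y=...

x=135.258386 y=0.008873

pitch radius r_p = m·N/2 = 4.045·72/2 = 145.620000
base radius r_b = r_p·cos α = 145.620000·cos 21.986° = 135.029838
roll angle φ = 3.335° = 0.05820673 rad
x = r_b·(cos φ + φ·sin φ) = 135.029838·(0.99830647 + 0.05820673·0.05817387) = 135.258386
y = r_b·(sin φ − φ·cos φ) = 135.029838·(0.05817387 − 0.05820673·0.99830647) = 0.008873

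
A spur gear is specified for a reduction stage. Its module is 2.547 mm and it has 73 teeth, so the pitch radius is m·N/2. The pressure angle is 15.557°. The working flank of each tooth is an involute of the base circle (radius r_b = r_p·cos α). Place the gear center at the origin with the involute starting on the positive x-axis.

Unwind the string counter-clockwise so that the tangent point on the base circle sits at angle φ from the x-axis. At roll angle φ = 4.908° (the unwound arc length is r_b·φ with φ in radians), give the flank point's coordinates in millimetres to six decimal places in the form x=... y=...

pitch radius r_p = m·N/2 = 2.547·73/2 = 92.965500
base radius r_b = r_p·cos α = 92.965500·cos 15.557° = 89.559627
roll angle φ = 4.908° = 0.08566076 rad
x = r_b·(cos φ + φ·sin φ) = 89.559627·(0.99633336 + 0.08566076·0.08555604) = 89.887608
y = r_b·(sin φ − φ·cos φ) = 89.559627·(0.08555604 − 0.08566076·0.99633336) = 0.018751

x=89.887608 y=0.018751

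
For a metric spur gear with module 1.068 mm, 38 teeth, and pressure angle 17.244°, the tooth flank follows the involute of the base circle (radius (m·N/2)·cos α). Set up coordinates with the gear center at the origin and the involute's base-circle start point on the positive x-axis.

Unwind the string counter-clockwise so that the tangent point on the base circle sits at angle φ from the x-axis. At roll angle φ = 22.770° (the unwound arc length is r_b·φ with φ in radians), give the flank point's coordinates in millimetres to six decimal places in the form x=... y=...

pitch radius r_p = m·N/2 = 1.068·38/2 = 20.292000
base radius r_b = r_p·cos α = 20.292000·cos 17.244° = 19.379895
roll angle φ = 22.770° = 0.39741147 rad
x = r_b·(cos φ + φ·sin φ) = 19.379895·(0.92206593 + 0.39741147·0.38703285) = 20.850387
y = r_b·(sin φ − φ·cos φ) = 19.379895·(0.38703285 − 0.39741147·0.92206593) = 0.399095

x=20.850387 y=0.399095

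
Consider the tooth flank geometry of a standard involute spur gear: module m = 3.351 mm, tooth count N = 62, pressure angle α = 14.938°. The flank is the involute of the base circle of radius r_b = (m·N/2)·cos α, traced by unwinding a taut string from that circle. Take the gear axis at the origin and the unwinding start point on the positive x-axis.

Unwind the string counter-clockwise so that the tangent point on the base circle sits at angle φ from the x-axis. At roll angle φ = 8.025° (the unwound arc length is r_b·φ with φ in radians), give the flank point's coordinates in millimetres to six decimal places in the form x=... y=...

x=101.350063 y=0.091749

pitch radius r_p = m·N/2 = 3.351·62/2 = 103.881000
base radius r_b = r_p·cos α = 103.881000·cos 14.938° = 100.370376
roll angle φ = 8.025° = 0.14006267 rad
x = r_b·(cos φ + φ·sin φ) = 100.370376·(0.99020725 + 0.14006267·0.13960517) = 101.350063
y = r_b·(sin φ − φ·cos φ) = 100.370376·(0.13960517 − 0.14006267·0.99020725) = 0.091749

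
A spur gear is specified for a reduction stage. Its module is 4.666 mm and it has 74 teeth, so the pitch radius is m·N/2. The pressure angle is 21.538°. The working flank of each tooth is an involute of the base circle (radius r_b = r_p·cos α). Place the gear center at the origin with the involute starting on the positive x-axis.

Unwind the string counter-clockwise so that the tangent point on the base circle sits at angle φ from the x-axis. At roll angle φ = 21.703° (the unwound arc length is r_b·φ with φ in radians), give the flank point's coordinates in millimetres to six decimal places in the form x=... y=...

x=171.697785 y=2.867721

pitch radius r_p = m·N/2 = 4.666·74/2 = 172.642000
base radius r_b = r_p·cos α = 172.642000·cos 21.538° = 160.587150
roll angle φ = 21.703° = 0.37878881 rad
x = r_b·(cos φ + φ·sin φ) = 160.587150·(0.92911321 + 0.37878881·0.36979541) = 171.697785
y = r_b·(sin φ − φ·cos φ) = 160.587150·(0.36979541 − 0.37878881·0.92911321) = 2.867721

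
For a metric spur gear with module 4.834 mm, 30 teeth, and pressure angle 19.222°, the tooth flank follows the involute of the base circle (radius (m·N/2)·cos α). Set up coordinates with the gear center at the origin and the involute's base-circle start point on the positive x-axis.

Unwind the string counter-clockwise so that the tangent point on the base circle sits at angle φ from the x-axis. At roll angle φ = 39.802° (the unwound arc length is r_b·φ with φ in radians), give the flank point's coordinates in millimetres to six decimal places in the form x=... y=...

x=83.047644 y=7.287959

pitch radius r_p = m·N/2 = 4.834·30/2 = 72.510000
base radius r_b = r_p·cos α = 72.510000·cos 19.222° = 68.467569
roll angle φ = 39.802° = 0.69467595 rad
x = r_b·(cos φ + φ·sin φ) = 68.467569·(0.76826118 + 0.69467595·0.64013652) = 83.047644
y = r_b·(sin φ − φ·cos φ) = 68.467569·(0.64013652 − 0.69467595·0.76826118) = 7.287959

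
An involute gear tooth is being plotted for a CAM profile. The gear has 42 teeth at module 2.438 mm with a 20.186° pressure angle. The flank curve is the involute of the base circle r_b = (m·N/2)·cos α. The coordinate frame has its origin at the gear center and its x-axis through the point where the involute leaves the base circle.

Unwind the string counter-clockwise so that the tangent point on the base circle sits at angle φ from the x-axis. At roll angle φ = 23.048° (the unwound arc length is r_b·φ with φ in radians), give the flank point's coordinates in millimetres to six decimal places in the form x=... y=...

x=51.785305 y=1.025864

pitch radius r_p = m·N/2 = 2.438·42/2 = 51.198000
base radius r_b = r_p·cos α = 51.198000·cos 20.186° = 48.053284
roll angle φ = 23.048° = 0.40226349 rad
x = r_b·(cos φ + φ·sin φ) = 48.053284·(0.92017719 + 0.40226349·0.39150215) = 51.785305
y = r_b·(sin φ − φ·cos φ) = 48.053284·(0.39150215 − 0.40226349·0.92017719) = 1.025864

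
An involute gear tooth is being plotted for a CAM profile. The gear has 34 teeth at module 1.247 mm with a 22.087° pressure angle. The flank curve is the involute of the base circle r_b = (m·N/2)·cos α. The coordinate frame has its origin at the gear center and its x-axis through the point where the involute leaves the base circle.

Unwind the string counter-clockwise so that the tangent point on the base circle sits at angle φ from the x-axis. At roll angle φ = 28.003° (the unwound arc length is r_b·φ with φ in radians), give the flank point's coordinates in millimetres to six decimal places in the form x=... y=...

x=21.851142 y=0.746327

pitch radius r_p = m·N/2 = 1.247·34/2 = 21.199000
base radius r_b = r_p·cos α = 21.199000·cos 22.087° = 19.643290
roll angle φ = 28.003° = 0.48874455 rad
x = r_b·(cos φ + φ·sin φ) = 19.643290·(0.88292301 + 0.48874455·0.46951779) = 21.851142
y = r_b·(sin φ − φ·cos φ) = 19.643290·(0.46951779 − 0.48874455·0.88292301) = 0.746327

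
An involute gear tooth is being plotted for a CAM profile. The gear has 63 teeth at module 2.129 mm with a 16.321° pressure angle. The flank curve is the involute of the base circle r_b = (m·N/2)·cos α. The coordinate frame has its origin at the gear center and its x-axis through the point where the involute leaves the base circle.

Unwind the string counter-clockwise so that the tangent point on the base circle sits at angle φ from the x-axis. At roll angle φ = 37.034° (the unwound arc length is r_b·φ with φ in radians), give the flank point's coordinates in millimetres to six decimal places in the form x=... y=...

x=76.433630 y=5.554968

pitch radius r_p = m·N/2 = 2.129·63/2 = 67.063500
base radius r_b = r_p·cos α = 67.063500·cos 16.321° = 64.360999
roll angle φ = 37.034° = 0.64636524 rad
x = r_b·(cos φ + φ·sin φ) = 64.360999·(0.79827825 + 0.64636524·0.60228884) = 76.433630
y = r_b·(sin φ − φ·cos φ) = 64.360999·(0.60228884 − 0.64636524·0.79827825) = 5.554968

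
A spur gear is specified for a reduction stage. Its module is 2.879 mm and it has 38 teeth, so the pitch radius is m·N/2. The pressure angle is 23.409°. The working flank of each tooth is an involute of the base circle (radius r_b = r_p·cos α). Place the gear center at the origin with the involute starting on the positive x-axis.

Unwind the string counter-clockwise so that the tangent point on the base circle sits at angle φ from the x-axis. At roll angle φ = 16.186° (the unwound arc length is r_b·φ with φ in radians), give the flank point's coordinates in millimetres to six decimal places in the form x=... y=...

pitch radius r_p = m·N/2 = 2.879·38/2 = 54.701000
base radius r_b = r_p·cos α = 54.701000·cos 23.409° = 50.198683
roll angle φ = 16.186° = 0.28249899 rad
x = r_b·(cos φ + φ·sin φ) = 50.198683·(0.96036183 + 0.28249899·0.27875645) = 52.161965
y = r_b·(sin φ − φ·cos φ) = 50.198683·(0.27875645 − 0.28249899·0.96036183) = 0.374241

x=52.161965 y=0.374241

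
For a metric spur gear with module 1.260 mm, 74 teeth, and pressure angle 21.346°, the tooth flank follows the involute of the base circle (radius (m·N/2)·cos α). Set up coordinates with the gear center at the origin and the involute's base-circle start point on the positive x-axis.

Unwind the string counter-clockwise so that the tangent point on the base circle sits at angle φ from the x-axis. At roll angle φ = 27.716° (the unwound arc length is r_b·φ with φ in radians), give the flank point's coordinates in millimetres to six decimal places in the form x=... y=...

x=48.208830 y=1.600346

pitch radius r_p = m·N/2 = 1.260·74/2 = 46.620000
base radius r_b = r_p·cos α = 46.620000·cos 21.346° = 43.421835
roll angle φ = 27.716° = 0.48373546 rad
x = r_b·(cos φ + φ·sin φ) = 43.421835·(0.88526378 + 0.48373546·0.46508928) = 48.208830
y = r_b·(sin φ − φ·cos φ) = 43.421835·(0.46508928 − 0.48373546·0.88526378) = 1.600346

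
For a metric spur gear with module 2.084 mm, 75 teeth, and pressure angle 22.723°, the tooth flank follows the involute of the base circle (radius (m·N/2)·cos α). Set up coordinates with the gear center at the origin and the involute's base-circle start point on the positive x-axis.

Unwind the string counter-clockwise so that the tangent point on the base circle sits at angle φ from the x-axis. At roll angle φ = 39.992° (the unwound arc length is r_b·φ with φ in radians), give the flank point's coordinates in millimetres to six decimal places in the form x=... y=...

x=87.562180 y=7.779695

pitch radius r_p = m·N/2 = 2.084·75/2 = 78.150000
base radius r_b = r_p·cos α = 78.150000·cos 22.723° = 72.084239
roll angle φ = 39.992° = 0.69799207 rad
x = r_b·(cos φ + φ·sin φ) = 72.084239·(0.76613419 + 0.69799207·0.64268064) = 87.562180
y = r_b·(sin φ − φ·cos φ) = 72.084239·(0.64268064 − 0.69799207·0.76613419) = 7.779695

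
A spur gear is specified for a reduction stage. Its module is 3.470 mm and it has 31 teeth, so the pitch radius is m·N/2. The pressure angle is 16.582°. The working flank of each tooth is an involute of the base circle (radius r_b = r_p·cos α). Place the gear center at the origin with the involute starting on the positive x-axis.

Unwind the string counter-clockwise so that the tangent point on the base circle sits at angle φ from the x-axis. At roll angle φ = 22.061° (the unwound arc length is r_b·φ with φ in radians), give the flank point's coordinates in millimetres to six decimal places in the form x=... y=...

x=55.228846 y=0.966379

pitch radius r_p = m·N/2 = 3.470·31/2 = 53.785000
base radius r_b = r_p·cos α = 53.785000·cos 16.582° = 51.548204
roll angle φ = 22.061° = 0.38503709 rad
x = r_b·(cos φ + φ·sin φ) = 51.548204·(0.92678450 + 0.38503709·0.37559351) = 55.228846
y = r_b·(sin φ − φ·cos φ) = 51.548204·(0.37559351 − 0.38503709·0.92678450) = 0.966379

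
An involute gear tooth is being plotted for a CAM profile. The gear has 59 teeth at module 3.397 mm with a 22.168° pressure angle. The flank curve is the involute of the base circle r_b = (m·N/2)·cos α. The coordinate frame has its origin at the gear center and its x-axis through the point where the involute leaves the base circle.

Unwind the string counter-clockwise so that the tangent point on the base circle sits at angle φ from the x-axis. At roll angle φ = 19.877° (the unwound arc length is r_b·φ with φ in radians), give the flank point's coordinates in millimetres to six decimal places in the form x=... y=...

x=98.221716 y=1.276128

pitch radius r_p = m·N/2 = 3.397·59/2 = 100.211500
base radius r_b = r_p·cos α = 100.211500·cos 22.168° = 92.804013
roll angle φ = 19.877° = 0.34691910 rad
x = r_b·(cos φ + φ·sin φ) = 92.804013·(0.94042469 + 0.34691910·0.34000207) = 98.221716
y = r_b·(sin φ − φ·cos φ) = 92.804013·(0.34000207 − 0.34691910·0.94042469) = 1.276128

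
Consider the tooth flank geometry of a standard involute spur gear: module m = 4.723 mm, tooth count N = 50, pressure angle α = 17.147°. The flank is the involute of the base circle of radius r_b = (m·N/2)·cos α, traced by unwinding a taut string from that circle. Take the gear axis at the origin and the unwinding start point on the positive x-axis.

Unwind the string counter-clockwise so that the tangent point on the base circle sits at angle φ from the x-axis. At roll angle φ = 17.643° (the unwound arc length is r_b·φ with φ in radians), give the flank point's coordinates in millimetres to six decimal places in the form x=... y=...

x=118.049720 y=1.087719

pitch radius r_p = m·N/2 = 4.723·50/2 = 118.075000
base radius r_b = r_p·cos α = 118.075000·cos 17.147° = 112.826742
roll angle φ = 17.643° = 0.30792844 rad
x = r_b·(cos φ + φ·sin φ) = 112.826742·(0.95296347 + 0.30792844·0.30308517) = 118.049720
y = r_b·(sin φ − φ·cos φ) = 112.826742·(0.30308517 − 0.30792844·0.95296347) = 1.087719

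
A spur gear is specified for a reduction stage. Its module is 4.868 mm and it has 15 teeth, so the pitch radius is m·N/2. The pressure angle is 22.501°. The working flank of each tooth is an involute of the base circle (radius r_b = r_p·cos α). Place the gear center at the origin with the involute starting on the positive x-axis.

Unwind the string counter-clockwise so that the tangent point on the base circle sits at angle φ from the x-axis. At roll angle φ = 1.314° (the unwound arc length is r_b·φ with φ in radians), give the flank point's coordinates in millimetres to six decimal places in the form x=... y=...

pitch radius r_p = m·N/2 = 4.868·15/2 = 36.510000
base radius r_b = r_p·cos α = 36.510000·cos 22.501° = 33.730598
roll angle φ = 1.314° = 0.02293363 rad
x = r_b·(cos φ + φ·sin φ) = 33.730598·(0.99973704 + 0.02293363·0.02293162) = 33.739467
y = r_b·(sin φ − φ·cos φ) = 33.730598·(0.02293162 − 0.02293363·0.99973704) = 0.000136

x=33.739467 y=0.000136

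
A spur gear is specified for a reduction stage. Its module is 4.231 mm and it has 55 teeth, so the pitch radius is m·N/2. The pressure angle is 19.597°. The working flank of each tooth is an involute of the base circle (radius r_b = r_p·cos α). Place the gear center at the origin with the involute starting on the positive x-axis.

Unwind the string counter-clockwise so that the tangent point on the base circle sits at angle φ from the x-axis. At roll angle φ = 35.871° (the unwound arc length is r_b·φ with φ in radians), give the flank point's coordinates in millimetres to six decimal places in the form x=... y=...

x=129.035073 y=8.619528

pitch radius r_p = m·N/2 = 4.231·55/2 = 116.352500
base radius r_b = r_p·cos α = 116.352500·cos 19.597° = 109.612783
roll angle φ = 35.871° = 0.62606706 rad
x = r_b·(cos φ + φ·sin φ) = 109.612783·(0.81033833 + 0.62606706·0.58596228) = 129.035073
y = r_b·(sin φ − φ·cos φ) = 109.612783·(0.58596228 − 0.62606706·0.81033833) = 8.619528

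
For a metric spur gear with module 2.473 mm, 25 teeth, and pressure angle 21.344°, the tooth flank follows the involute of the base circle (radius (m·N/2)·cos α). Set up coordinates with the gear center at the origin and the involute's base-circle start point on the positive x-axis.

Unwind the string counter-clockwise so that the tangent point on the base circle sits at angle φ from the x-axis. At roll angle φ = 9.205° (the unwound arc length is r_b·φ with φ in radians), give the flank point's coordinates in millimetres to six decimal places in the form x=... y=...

x=29.161456 y=0.039695

pitch radius r_p = m·N/2 = 2.473·25/2 = 30.912500
base radius r_b = r_p·cos α = 30.912500·cos 21.344° = 28.792273
roll angle φ = 9.205° = 0.16065756 rad
x = r_b·(cos φ + φ·sin φ) = 28.792273·(0.98712231 + 0.16065756·0.15996733) = 29.161456
y = r_b·(sin φ − φ·cos φ) = 28.792273·(0.15996733 − 0.16065756·0.98712231) = 0.039695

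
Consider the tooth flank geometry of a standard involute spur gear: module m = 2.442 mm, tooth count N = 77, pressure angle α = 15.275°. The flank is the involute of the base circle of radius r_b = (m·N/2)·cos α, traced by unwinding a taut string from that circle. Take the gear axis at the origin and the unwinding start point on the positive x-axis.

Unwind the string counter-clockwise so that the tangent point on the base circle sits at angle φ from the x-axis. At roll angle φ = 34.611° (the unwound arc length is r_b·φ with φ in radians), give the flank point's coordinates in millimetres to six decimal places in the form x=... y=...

x=105.764099 y=6.424041

pitch radius r_p = m·N/2 = 2.442·77/2 = 94.017000
base radius r_b = r_p·cos α = 94.017000·cos 15.275° = 90.695611
roll angle φ = 34.611° = 0.60407591 rad
x = r_b·(cos φ + φ·sin φ) = 90.695611·(0.82302734 + 0.60407591·0.56800177) = 105.764099
y = r_b·(sin φ − φ·cos φ) = 90.695611·(0.56800177 − 0.60407591·0.82302734) = 6.424041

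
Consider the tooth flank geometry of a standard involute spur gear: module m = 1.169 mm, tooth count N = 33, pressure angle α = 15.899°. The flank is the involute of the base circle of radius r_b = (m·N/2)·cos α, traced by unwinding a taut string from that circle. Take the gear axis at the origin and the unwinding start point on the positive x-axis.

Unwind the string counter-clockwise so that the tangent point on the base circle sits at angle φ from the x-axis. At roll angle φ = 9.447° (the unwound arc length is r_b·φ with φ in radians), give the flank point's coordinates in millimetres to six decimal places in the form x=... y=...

x=18.801086 y=0.027642

pitch radius r_p = m·N/2 = 1.169·33/2 = 19.288500
base radius r_b = r_p·cos α = 19.288500·cos 15.899° = 18.550639
roll angle φ = 9.447° = 0.16488125 rad
x = r_b·(cos φ + φ·sin φ) = 18.550639·(0.98643785 + 0.16488125·0.16413520) = 18.801086
y = r_b·(sin φ − φ·cos φ) = 18.550639·(0.16413520 − 0.16488125·0.98643785) = 0.027642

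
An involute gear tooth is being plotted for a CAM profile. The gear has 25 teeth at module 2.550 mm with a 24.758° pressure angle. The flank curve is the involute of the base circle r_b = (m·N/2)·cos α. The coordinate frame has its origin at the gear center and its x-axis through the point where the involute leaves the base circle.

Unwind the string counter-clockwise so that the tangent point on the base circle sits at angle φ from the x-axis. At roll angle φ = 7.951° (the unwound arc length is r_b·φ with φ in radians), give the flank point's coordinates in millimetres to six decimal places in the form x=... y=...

pitch radius r_p = m·N/2 = 2.550·25/2 = 31.875000
base radius r_b = r_p·cos α = 31.875000·cos 24.758° = 28.945200
roll angle φ = 7.951° = 0.13877113 rad
x = r_b·(cos φ + φ·sin φ) = 28.945200·(0.99038673 + 0.13877113·0.13832616) = 29.222565
y = r_b·(sin φ − φ·cos φ) = 28.945200·(0.13832616 − 0.13877113·0.99038673) = 0.025735

x=29.222565 y=0.025735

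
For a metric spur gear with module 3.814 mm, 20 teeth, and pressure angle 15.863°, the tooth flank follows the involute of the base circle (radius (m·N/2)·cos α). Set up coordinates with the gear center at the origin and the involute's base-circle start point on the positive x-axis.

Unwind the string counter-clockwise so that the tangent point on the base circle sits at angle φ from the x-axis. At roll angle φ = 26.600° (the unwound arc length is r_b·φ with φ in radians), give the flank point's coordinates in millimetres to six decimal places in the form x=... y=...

x=40.430777 y=1.197526

pitch radius r_p = m·N/2 = 3.814·20/2 = 38.140000
base radius r_b = r_p·cos α = 38.140000·cos 15.863° = 36.687553
roll angle φ = 26.600° = 0.46425758 rad
x = r_b·(cos φ + φ·sin φ) = 36.687553·(0.89415424 + 0.46425758·0.44775909) = 40.430777
y = r_b·(sin φ − φ·cos φ) = 36.687553·(0.44775909 − 0.46425758·0.89415424) = 1.197526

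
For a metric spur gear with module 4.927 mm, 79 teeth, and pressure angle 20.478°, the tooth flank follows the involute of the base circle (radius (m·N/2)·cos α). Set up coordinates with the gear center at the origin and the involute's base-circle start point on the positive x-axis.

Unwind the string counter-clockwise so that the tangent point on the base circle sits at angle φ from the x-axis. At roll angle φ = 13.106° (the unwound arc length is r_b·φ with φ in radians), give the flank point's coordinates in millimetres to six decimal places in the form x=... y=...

pitch radius r_p = m·N/2 = 4.927·79/2 = 194.616500
base radius r_b = r_p·cos α = 194.616500·cos 20.478° = 182.318020
roll angle φ = 13.106° = 0.22874285 rad
x = r_b·(cos φ + φ·sin φ) = 182.318020·(0.97395223 + 0.22874285·0.22675330) = 187.025548
y = r_b·(sin φ − φ·cos φ) = 182.318020·(0.22675330 − 0.22874285·0.97395223) = 0.723564

x=187.025548 y=0.723564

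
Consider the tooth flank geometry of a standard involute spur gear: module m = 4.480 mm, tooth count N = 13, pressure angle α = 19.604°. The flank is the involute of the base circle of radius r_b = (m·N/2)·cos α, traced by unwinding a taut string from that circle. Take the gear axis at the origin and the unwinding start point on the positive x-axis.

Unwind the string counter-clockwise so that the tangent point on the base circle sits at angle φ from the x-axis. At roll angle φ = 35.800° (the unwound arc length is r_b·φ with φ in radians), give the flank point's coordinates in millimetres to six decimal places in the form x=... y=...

pitch radius r_p = m·N/2 = 4.480·13/2 = 29.120000
base radius r_b = r_p·cos α = 29.120000·cos 19.604° = 27.432031
roll angle φ = 35.800° = 0.62482787 rad
x = r_b·(cos φ + φ·sin φ) = 27.432031·(0.81106382 + 0.62482787·0.58495767) = 32.275476
y = r_b·(sin φ − φ·cos φ) = 27.432031·(0.58495767 − 0.62482787·0.81106382) = 2.144702

x=32.275476 y=2.144702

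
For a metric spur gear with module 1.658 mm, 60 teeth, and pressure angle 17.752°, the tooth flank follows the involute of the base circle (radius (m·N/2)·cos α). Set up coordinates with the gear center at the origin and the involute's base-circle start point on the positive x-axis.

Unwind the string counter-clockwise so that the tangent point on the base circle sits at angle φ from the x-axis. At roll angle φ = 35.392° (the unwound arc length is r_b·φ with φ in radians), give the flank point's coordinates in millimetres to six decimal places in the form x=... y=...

pitch radius r_p = m·N/2 = 1.658·60/2 = 49.740000
base radius r_b = r_p·cos α = 49.740000·cos 17.752° = 47.371638
roll angle φ = 35.392° = 0.61770693 rad
x = r_b·(cos φ + φ·sin φ) = 47.371638·(0.81520867 + 0.61770693·0.57916735) = 55.565243
y = r_b·(sin φ − φ·cos φ) = 47.371638·(0.57916735 − 0.61770693·0.81520867) = 3.581642

x=55.565243 y=3.581642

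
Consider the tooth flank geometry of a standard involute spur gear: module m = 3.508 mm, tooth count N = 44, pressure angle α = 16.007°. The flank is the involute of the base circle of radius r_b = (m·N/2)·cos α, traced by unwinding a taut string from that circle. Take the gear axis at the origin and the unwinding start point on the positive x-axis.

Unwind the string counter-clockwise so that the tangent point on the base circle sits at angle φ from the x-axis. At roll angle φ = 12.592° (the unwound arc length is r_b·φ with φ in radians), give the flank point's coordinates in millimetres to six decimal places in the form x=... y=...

x=75.953684 y=0.261219

pitch radius r_p = m·N/2 = 3.508·44/2 = 77.176000
base radius r_b = r_p·cos α = 77.176000·cos 16.007° = 74.183733
roll angle φ = 12.592° = 0.21977186 rad
x = r_b·(cos φ + φ·sin φ) = 74.183733·(0.97594721 + 0.21977186·0.21800698) = 75.953684
y = r_b·(sin φ − φ·cos φ) = 74.183733·(0.21800698 − 0.21977186·0.97594721) = 0.261219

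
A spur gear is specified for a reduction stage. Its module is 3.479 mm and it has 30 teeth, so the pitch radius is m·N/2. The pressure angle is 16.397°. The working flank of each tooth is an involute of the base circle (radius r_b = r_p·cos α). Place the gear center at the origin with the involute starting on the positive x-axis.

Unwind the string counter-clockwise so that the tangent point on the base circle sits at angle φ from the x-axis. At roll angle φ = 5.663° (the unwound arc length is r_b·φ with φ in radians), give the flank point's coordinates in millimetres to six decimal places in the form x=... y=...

x=50.306504 y=0.016097

pitch radius r_p = m·N/2 = 3.479·30/2 = 52.185000
base radius r_b = r_p·cos α = 52.185000·cos 16.397° = 50.062571
roll angle φ = 5.663° = 0.09883800 rad
x = r_b·(cos φ + φ·sin φ) = 50.062571·(0.99511950 + 0.09883800·0.09867715) = 50.306504
y = r_b·(sin φ − φ·cos φ) = 50.062571·(0.09867715 − 0.09883800·0.99511950) = 0.016097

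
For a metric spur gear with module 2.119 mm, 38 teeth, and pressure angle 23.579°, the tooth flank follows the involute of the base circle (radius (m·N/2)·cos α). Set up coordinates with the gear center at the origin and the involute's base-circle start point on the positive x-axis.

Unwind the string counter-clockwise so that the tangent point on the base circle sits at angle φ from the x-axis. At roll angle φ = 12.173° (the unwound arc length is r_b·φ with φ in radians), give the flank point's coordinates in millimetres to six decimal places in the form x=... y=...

pitch radius r_p = m·N/2 = 2.119·38/2 = 40.261000
base radius r_b = r_p·cos α = 40.261000·cos 23.579° = 36.899585
roll angle φ = 12.173° = 0.21245893 rad
x = r_b·(cos φ + φ·sin φ) = 36.899585·(0.97751537 + 0.21245893·0.21086418) = 37.723012
y = r_b·(sin φ − φ·cos φ) = 36.899585·(0.21086418 − 0.21245893·0.97751537) = 0.117426

x=37.723012 y=0.117426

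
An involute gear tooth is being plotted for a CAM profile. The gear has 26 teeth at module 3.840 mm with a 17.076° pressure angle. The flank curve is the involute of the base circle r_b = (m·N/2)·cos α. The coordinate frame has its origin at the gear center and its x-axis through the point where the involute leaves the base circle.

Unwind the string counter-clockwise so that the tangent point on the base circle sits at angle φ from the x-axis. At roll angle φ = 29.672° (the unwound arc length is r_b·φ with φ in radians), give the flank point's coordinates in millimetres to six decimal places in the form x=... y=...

pitch radius r_p = m·N/2 = 3.840·26/2 = 49.920000
base radius r_b = r_p·cos α = 49.920000·cos 17.076° = 47.719332
roll angle φ = 29.672° = 0.51787410 rad
x = r_b·(cos φ + φ·sin φ) = 47.719332·(0.86887354 + 0.51787410·0.49503412) = 53.695647
y = r_b·(sin φ − φ·cos φ) = 47.719332·(0.49503412 − 0.51787410·0.86887354) = 2.150568

x=53.695647 y=2.150568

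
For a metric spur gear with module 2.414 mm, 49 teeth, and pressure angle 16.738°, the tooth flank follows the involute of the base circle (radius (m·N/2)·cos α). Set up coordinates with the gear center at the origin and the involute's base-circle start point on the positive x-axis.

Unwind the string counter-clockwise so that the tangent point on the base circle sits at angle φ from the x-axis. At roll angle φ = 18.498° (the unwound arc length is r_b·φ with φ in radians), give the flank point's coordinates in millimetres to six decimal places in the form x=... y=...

x=59.512466 y=0.628715

pitch radius r_p = m·N/2 = 2.414·49/2 = 59.143000
base radius r_b = r_p·cos α = 59.143000·cos 16.738° = 56.637212
roll angle φ = 18.498° = 0.32285101 rad
x = r_b·(cos φ + φ·sin φ) = 56.637212·(0.94833473 + 0.32285101·0.31727155) = 59.512466
y = r_b·(sin φ − φ·cos φ) = 56.637212·(0.31727155 − 0.32285101·0.94833473) = 0.628715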